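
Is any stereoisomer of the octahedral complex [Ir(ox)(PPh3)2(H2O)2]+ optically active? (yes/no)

Each ox is bidentate and must span two cis positions.
Systematic placement gives 3 geometric isomers: PPh3 cis, H2O trans; PPh3 cis, H2O cis (chiral); PPh3 trans, H2O cis.
One of these lacks any improper symmetry element and so occurs as an enantiomeric pair, giving 3 + 1 = 4 stereoisomers in total.

yes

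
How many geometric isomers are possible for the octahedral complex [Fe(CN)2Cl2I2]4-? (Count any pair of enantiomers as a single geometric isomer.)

Working through the distinct placements yields 5 geometric isomers: CN trans, Cl trans, I trans; CN trans, Cl cis, I cis; CN cis, Cl cis, I trans; CN cis, Cl cis, I cis (chiral); CN cis, Cl trans, I cis.

5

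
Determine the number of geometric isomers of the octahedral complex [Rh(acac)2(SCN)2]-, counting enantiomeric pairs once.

An octahedron has six vertices in three trans pairs; every non-trans pair is cis.
Each acac is bidentate and must span two cis positions.
There are 2 geometric isomers: SCN trans; SCN cis (chiral).

2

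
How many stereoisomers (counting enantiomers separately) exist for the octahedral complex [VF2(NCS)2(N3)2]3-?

There are 5 geometric isomers: F trans, NCS trans, N3 trans; F trans, NCS cis, N3 cis; F cis, NCS trans, N3 cis; F cis, NCS cis, N3 cis (chiral); F cis, NCS cis, N3 trans.
One of these lacks any improper symmetry element and so occurs as an enantiomeric pair, giving 5 + 1 = 6 stereoisomers in total.

6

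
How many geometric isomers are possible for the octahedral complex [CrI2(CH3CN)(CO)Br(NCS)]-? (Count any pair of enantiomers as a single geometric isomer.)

The six octahedral sites form three mutually perpendicular trans pairs.
Placing the ligands in turn and identifying arrangements related by rotation or reflection leaves 9 distinct geometric isomers.

9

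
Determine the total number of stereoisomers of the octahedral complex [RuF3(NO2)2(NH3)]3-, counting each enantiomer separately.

Working through the distinct placements yields 3 geometric isomers: F mer, NO2 trans; F mer, NO2 cis; F fac, NO2 cis.
Each arrangement has an internal mirror plane or centre of symmetry, so none is chiral.

3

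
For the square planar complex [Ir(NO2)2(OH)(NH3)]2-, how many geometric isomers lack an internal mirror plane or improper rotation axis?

There are 2 geometric isomers: NO2 cis; NO2 trans.
Each arrangement has an internal mirror plane or centre of symmetry, so none is chiral.

0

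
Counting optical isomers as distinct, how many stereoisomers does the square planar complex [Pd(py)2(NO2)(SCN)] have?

In a square planar complex each vertex has one trans partner and two cis neighbours.
Working through the distinct placements yields 2 geometric isomers: py cis; py trans.
Each arrangement has an internal mirror plane or centre of symmetry, so none is chiral.

2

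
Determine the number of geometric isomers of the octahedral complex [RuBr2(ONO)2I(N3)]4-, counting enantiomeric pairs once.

6

The six octahedral sites form three mutually perpendicular trans pairs.
Systematic placement gives 6 geometric isomers: Br trans, ONO trans; Br trans, ONO cis; Br cis, ONO trans; Br cis, ONO cis (3 arrangements, 2 chiral).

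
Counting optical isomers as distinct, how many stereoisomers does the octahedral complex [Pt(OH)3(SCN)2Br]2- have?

3

An octahedron has six vertices in three trans pairs; every non-trans pair is cis.
There are 3 geometric isomers: OH mer, SCN trans; OH fac, SCN cis; OH mer, SCN cis.
Each arrangement has an internal mirror plane or centre of symmetry, so none is chiral.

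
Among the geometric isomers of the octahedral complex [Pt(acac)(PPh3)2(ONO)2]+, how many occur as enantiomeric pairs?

An octahedron has six vertices in three trans pairs; every non-trans pair is cis.
Each acac is bidentate and must span two cis positions.
The distinct arrangements are (3 in all): PPh3 cis, ONO trans; PPh3 cis, ONO cis (chiral); PPh3 trans, ONO cis.
One of these lacks any improper symmetry element and so occurs as an enantiomeric pair, giving 3 + 1 = 4 stereoisomers in total.

1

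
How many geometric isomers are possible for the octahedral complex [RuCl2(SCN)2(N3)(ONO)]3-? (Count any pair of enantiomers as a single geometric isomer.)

6

In an octahedral complex each vertex has one trans partner and four cis neighbours.
The distinct arrangements are (6 in all): Cl trans, SCN trans; Cl trans, SCN cis; Cl cis, SCN trans; Cl cis, SCN cis (3 arrangements, 2 chiral).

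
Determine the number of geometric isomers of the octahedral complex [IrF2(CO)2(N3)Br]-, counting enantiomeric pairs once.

6

An octahedron has six vertices in three trans pairs; every non-trans pair is cis.
Working through the distinct placements yields 6 geometric isomers: F cis, CO cis (3 arrangements, 2 chiral); F trans, CO cis; F cis, CO trans; F trans, CO trans.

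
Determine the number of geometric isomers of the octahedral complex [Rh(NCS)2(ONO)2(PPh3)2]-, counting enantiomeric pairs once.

5

Working through the distinct placements yields 5 geometric isomers: NCS trans, ONO trans, PPh3 trans; NCS trans, ONO cis, PPh3 cis; NCS cis, ONO cis, PPh3 trans; NCS cis, ONO cis, PPh3 cis (chiral); NCS cis, ONO trans, PPh3 cis.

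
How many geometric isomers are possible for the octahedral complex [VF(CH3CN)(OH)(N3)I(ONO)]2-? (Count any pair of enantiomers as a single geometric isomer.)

In an octahedral complex each vertex has one trans partner and four cis neighbours.
Placing the ligands in turn and identifying arrangements related by rotation or reflection leaves 15 distinct geometric isomers.

15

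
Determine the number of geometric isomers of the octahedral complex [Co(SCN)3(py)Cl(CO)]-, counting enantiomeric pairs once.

4

In an octahedral complex each vertex has one trans partner and four cis neighbours.
The distinct arrangements are (4 in all): SCN mer (3 arrangements); SCN fac (chiral).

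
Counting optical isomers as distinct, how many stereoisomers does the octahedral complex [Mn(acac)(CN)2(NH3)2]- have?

4

The six octahedral sites form three mutually perpendicular trans pairs.
Each acac is bidentate and must span two cis positions.
Systematic placement gives 3 geometric isomers: CN trans, NH3 cis; CN cis, NH3 cis (chiral); CN cis, NH3 trans.
One of these lacks any improper symmetry element and so occurs as an enantiomeric pair, giving 3 + 1 = 4 stereoisomers in total.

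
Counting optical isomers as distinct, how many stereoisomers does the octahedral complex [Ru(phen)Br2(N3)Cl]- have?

6

In an octahedral complex each vertex has one trans partner and four cis neighbours.
Each phen is bidentate and must span two cis positions.
The distinct arrangements are (4 in all): Br trans; Br cis (3 arrangements, 2 chiral).
Of these, 2 lack any improper symmetry element and so occur as enantiomeric pairs, giving 4 + 2 = 6 stereoisomers in total.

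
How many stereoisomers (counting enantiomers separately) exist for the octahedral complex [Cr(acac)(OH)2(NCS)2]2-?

The six octahedral sites form three mutually perpendicular trans pairs.
Each acac is bidentate and must span two cis positions.
The distinct arrangements are (3 in all): OH cis, NCS trans; OH cis, NCS cis (chiral); OH trans, NCS cis.
One of these lacks any improper symmetry element and so occurs as an enantiomeric pair, giving 3 + 1 = 4 stereoisomers in total.

4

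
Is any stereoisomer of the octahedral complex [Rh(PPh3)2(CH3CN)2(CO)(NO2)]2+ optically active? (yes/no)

yes

The six octahedral sites form three mutually perpendicular trans pairs.
Working through the distinct placements yields 6 geometric isomers: PPh3 trans, CH3CN trans; PPh3 cis, CH3CN trans; PPh3 trans, CH3CN cis; PPh3 cis, CH3CN cis (3 arrangements, 2 chiral).
Of these, 2 lack any improper symmetry element and so occur as enantiomeric pairs, giving 6 + 2 = 8 stereoisomers in total.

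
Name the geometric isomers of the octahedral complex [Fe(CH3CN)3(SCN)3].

Working through the distinct placements yields 2 geometric isomers: CH3CN mer; CH3CN fac.

fac and mer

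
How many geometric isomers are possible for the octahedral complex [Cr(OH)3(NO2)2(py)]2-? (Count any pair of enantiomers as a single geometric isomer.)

In an octahedral complex each vertex has one trans partner and four cis neighbours.
Systematic placement gives 3 geometric isomers: OH mer, NO2 trans; OH fac, NO2 cis; OH mer, NO2 cis.

3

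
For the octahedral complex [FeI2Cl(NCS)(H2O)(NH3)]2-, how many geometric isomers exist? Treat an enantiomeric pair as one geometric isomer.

9

In an octahedral complex each vertex has one trans partner and four cis neighbours.
Systematic enumeration (placing each ligand type in turn and discarding arrangements equivalent by rotation or reflection) gives 9 geometric isomers.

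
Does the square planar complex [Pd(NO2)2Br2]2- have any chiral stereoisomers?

no

A square has two trans pairs of vertices; adjacent vertices are cis.
Systematic placement gives 2 geometric isomers: NO2 cis; NO2 trans.
Each arrangement has an internal mirror plane or centre of symmetry, so none is chiral.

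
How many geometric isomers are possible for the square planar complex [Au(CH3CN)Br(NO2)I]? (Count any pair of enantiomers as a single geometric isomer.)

3

In a square planar complex each vertex has one trans partner and two cis neighbours.
There are 3 geometric isomers: (Br/I trans, CH3CN/NO2 trans); (Br/NO2 trans, CH3CN/I trans); (Br/CH3CN trans, I/NO2 trans).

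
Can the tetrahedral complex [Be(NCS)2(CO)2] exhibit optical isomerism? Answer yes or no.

All four vertices of a tetrahedron are equivalent and mutually adjacent, so cis/trans isomerism cannot arise.
Only one geometric arrangement is possible.

no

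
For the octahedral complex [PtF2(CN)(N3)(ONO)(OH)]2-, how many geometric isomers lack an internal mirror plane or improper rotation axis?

6

The six octahedral sites form three mutually perpendicular trans pairs.
Placing the ligands in turn and identifying arrangements related by rotation or reflection leaves 9 distinct geometric isomers.
Of these, 6 lack any improper symmetry element and so occur as enantiomeric pairs, giving 9 + 6 = 15 stereoisomers in total.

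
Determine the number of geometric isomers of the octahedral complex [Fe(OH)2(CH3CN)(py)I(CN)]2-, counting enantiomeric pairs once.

9

In an octahedral complex each vertex has one trans partner and four cis neighbours.
Placing the ligands in turn and identifying arrangements related by rotation or reflection leaves 9 distinct geometric isomers.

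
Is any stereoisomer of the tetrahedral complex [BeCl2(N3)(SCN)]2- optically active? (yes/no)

In a tetrahedral complex all four positions are equivalent and every pair of ligands is adjacent — there is no cis/trans distinction.
Only one geometric arrangement is possible.

no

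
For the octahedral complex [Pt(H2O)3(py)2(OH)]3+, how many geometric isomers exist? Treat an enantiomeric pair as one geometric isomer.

The six octahedral sites form three mutually perpendicular trans pairs.
Systematic placement gives 3 geometric isomers: H2O mer, py trans; H2O mer, py cis; H2O fac, py cis.

3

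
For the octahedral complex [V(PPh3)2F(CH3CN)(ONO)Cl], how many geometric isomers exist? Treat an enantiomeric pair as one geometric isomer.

An octahedron has six vertices in three trans pairs; every non-trans pair is cis.
Systematic enumeration (placing each ligand type in turn and discarding arrangements equivalent by rotation or reflection) gives 9 geometric isomers.

9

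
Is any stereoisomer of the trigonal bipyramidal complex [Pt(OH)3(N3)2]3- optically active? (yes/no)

no

A trigonal bipyramid has two axial and three equatorial sites, which are chemically inequivalent.
The distinct arrangements are (3 in all): N3 both axial; N3 one axial, one equatorial; N3 both equatorial.
Each arrangement has an internal mirror plane or centre of symmetry, so none is chiral.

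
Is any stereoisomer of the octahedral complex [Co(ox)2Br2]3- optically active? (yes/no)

The six octahedral sites form three mutually perpendicular trans pairs.
Each ox is bidentate and must span two cis positions.
Working through the distinct placements yields 2 geometric isomers: Br trans; Br cis (chiral).
One of these lacks any improper symmetry element and so occurs as an enantiomeric pair, giving 2 + 1 = 3 stereoisomers in total.

yes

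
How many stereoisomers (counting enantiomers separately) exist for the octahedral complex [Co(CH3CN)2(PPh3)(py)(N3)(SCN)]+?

An octahedron has six vertices in three trans pairs; every non-trans pair is cis.
Exhaustive case analysis gives 9 geometric isomers.
Of these, 6 lack any improper symmetry element and so occur as enantiomeric pairs, giving 9 + 6 = 15 stereoisomers in total.

15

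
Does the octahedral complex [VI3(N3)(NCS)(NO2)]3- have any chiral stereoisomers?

The six octahedral sites form three mutually perpendicular trans pairs.
Working through the distinct placements yields 4 geometric isomers: I mer (3 arrangements); I fac (chiral).
One of these lacks any improper symmetry element and so occurs as an enantiomeric pair, giving 4 + 1 = 5 stereoisomers in total.

yes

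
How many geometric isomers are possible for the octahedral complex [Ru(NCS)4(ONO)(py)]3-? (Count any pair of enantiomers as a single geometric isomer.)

In an octahedral complex each vertex has one trans partner and four cis neighbours.
The distinct arrangements are (2 in all): ONO and py mutually trans; ONO and py mutually cis.

2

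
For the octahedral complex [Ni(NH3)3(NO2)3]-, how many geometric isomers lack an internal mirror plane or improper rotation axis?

0

The six octahedral sites form three mutually perpendicular trans pairs.
There are 2 geometric isomers: NH3 mer; NH3 fac.
Each arrangement has an internal mirror plane or centre of symmetry, so none is chiral.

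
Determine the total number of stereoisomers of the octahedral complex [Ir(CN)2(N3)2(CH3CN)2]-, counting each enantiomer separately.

6

Systematic placement gives 5 geometric isomers: CN trans, N3 trans, CH3CN trans; CN cis, N3 cis, CH3CN trans; CN cis, N3 trans, CH3CN cis; CN cis, N3 cis, CH3CN cis (chiral); CN trans, N3 cis, CH3CN cis.
One of these lacks any improper symmetry element and so occurs as an enantiomeric pair, giving 5 + 1 = 6 stereoisomers in total.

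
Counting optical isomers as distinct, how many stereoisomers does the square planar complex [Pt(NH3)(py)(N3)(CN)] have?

3

Working through the distinct placements yields 3 geometric isomers: (CN/NH3 trans, N3/py trans); (CN/py trans, N3/NH3 trans); (CN/N3 trans, NH3/py trans).
Each arrangement has an internal mirror plane or centre of symmetry, so none is chiral.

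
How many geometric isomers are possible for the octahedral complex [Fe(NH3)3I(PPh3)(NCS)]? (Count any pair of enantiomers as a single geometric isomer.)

4

In an octahedral complex each vertex has one trans partner and four cis neighbours.
Systematic placement gives 4 geometric isomers: NH3 mer (3 arrangements); NH3 fac (chiral).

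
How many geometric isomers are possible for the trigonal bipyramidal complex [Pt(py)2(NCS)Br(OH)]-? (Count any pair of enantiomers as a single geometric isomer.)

7

In a trigonal bipyramid the two axial positions differ from the three equatorial ones.
Systematic enumeration (placing each ligand type in turn and discarding arrangements equivalent by rotation or reflection) gives 7 geometric isomers.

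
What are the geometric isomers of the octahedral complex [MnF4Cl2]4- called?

cis and trans

An octahedron has six vertices in three trans pairs; every non-trans pair is cis.
The distinct arrangements are (2 in all): Cl trans; Cl cis.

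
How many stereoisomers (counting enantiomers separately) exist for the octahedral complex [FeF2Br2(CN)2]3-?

6

In an octahedral complex each vertex has one trans partner and four cis neighbours.
The distinct arrangements are (5 in all): F trans, Br trans, CN trans; F cis, Br trans, CN cis; F trans, Br cis, CN cis; F cis, Br cis, CN cis (chiral); F cis, Br cis, CN trans.
One of these lacks any improper symmetry element and so occurs as an enantiomeric pair, giving 5 + 1 = 6 stereoisomers in total.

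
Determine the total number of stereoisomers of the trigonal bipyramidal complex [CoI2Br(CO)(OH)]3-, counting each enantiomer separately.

In a trigonal bipyramid the two axial positions differ from the three equatorial ones.
Systematic enumeration (placing each ligand type in turn and discarding arrangements equivalent by rotation or reflection) gives 7 geometric isomers.
Of these, 3 lack any improper symmetry element and so occur as enantiomeric pairs, giving 7 + 3 = 10 stereoisomers in total.

10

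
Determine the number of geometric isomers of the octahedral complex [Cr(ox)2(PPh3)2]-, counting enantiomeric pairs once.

2

Each ox is bidentate and must span two cis positions.
The distinct arrangements are (2 in all): PPh3 trans; PPh3 cis (chiral).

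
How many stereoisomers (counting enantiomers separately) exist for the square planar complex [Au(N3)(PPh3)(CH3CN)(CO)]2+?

3

In a square planar complex each vertex has one trans partner and two cis neighbours.
Working through the distinct placements yields 3 geometric isomers: (CH3CN/N3 trans, CO/PPh3 trans); (CH3CN/PPh3 trans, CO/N3 trans); (CH3CN/CO trans, N3/PPh3 trans).
Each arrangement has an internal mirror plane or centre of symmetry, so none is chiral.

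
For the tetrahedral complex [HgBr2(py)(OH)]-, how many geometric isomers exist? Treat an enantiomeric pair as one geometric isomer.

1

In a tetrahedral complex all four positions are equivalent and every pair of ligands is adjacent — there is no cis/trans distinction.
Only one geometric arrangement is possible.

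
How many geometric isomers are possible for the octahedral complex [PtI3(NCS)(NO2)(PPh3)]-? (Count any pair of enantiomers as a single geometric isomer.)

4

An octahedron has six vertices in three trans pairs; every non-trans pair is cis.
There are 4 geometric isomers: I mer (3 arrangements); I fac (chiral).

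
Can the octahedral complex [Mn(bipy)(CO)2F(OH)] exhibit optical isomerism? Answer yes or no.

An octahedron has six vertices in three trans pairs; every non-trans pair is cis.
Each bipy is bidentate and must span two cis positions.
Systematic placement gives 4 geometric isomers: CO trans; CO cis (3 arrangements, 2 chiral).
Of these, 2 lack any improper symmetry element and so occur as enantiomeric pairs, giving 4 + 2 = 6 stereoisomers in total.

yes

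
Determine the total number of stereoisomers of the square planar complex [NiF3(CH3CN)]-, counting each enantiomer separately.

A square has two trans pairs of vertices; adjacent vertices are cis.
Only one geometric arrangement is possible.

1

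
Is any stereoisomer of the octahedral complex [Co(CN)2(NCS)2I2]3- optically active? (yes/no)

yes

An octahedron has six vertices in three trans pairs; every non-trans pair is cis.
Systematic placement gives 5 geometric isomers: CN trans, NCS trans, I trans; CN trans, NCS cis, I cis; CN cis, NCS trans, I cis; CN cis, NCS cis, I cis (chiral); CN cis, NCS cis, I trans.
One of these lacks any improper symmetry element and so occurs as an enantiomeric pair, giving 5 + 1 = 6 stereoisomers in total.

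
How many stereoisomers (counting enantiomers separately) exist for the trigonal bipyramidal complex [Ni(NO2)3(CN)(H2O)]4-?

4

Working through the distinct placements yields 4 geometric isomers: CN axial, H2O axial; CN axial, H2O equatorial; CN equatorial, H2O axial; CN equatorial, H2O equatorial.
Each arrangement has an internal mirror plane or centre of symmetry, so none is chiral.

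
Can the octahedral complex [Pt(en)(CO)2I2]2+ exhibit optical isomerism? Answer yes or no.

yes

In an octahedral complex each vertex has one trans partner and four cis neighbours.
Each en is bidentate and must span two cis positions.
There are 3 geometric isomers: CO trans, I cis; CO cis, I cis (chiral); CO cis, I trans.
One of these lacks any improper symmetry element and so occurs as an enantiomeric pair, giving 3 + 1 = 4 stereoisomers in total.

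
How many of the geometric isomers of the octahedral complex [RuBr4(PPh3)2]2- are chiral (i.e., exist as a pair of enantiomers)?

0

An octahedron has six vertices in three trans pairs; every non-trans pair is cis.
Systematic placement gives 2 geometric isomers: PPh3 trans; PPh3 cis.
Each arrangement has an internal mirror plane or centre of symmetry, so none is chiral.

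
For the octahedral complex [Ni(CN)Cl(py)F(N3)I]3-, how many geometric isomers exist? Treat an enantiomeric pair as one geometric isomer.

Systematic enumeration (placing each ligand type in turn and discarding arrangements equivalent by rotation or reflection) gives 15 geometric isomers.

15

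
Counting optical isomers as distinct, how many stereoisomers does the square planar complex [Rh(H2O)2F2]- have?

2

A square has two trans pairs of vertices; adjacent vertices are cis.
The distinct arrangements are (2 in all): H2O cis; H2O trans.
Each arrangement has an internal mirror plane or centre of symmetry, so none is chiral.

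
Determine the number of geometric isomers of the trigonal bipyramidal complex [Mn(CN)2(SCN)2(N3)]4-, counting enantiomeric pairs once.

A trigonal bipyramid has two axial and three equatorial sites, which are chemically inequivalent.
Systematic enumeration (placing each ligand type in turn and discarding arrangements equivalent by rotation or reflection) gives 5 geometric isomers.

5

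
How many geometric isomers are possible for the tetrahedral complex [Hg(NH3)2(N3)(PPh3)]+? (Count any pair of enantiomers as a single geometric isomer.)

1

In a tetrahedral complex all four positions are equivalent and every pair of ligands is adjacent — there is no cis/trans distinction.
Only one geometric arrangement is possible.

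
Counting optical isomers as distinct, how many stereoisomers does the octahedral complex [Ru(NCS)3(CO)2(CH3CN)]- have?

3

Working through the distinct placements yields 3 geometric isomers: NCS mer, CO cis; NCS mer, CO trans; NCS fac, CO cis.
Each arrangement has an internal mirror plane or centre of symmetry, so none is chiral.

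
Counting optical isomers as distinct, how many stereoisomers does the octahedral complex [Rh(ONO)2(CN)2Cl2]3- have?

6

In an octahedral complex each vertex has one trans partner and four cis neighbours.
There are 5 geometric isomers: ONO trans, CN trans, Cl trans; ONO cis, CN trans, Cl cis; ONO trans, CN cis, Cl cis; ONO cis, CN cis, Cl cis (chiral); ONO cis, CN cis, Cl trans.
One of these lacks any improper symmetry element and so occurs as an enantiomeric pair, giving 5 + 1 = 6 stereoisomers in total.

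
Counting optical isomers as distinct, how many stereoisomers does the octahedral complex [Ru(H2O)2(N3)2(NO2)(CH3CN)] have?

8

In an octahedral complex each vertex has one trans partner and four cis neighbours.
There are 6 geometric isomers: H2O cis, N3 cis (3 arrangements, 2 chiral); H2O cis, N3 trans; H2O trans, N3 cis; H2O trans, N3 trans.
Of these, 2 lack any improper symmetry element and so occur as enantiomeric pairs, giving 6 + 2 = 8 stereoisomers in total.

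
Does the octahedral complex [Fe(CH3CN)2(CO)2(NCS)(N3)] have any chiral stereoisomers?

Working through the distinct placements yields 6 geometric isomers: CH3CN trans, CO trans; CH3CN trans, CO cis; CH3CN cis, CO cis (3 arrangements, 2 chiral); CH3CN cis, CO trans.
Of these, 2 lack any improper symmetry element and so occur as enantiomeric pairs, giving 6 + 2 = 8 stereoisomers in total.

yes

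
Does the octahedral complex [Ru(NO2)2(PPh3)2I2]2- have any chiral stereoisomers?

yes

An octahedron has six vertices in three trans pairs; every non-trans pair is cis.
Systematic placement gives 5 geometric isomers: NO2 trans, PPh3 trans, I trans; NO2 cis, PPh3 cis, I trans; NO2 cis, PPh3 trans, I cis; NO2 cis, PPh3 cis, I cis (chiral); NO2 trans, PPh3 cis, I cis.
One of these lacks any improper symmetry element and so occurs as an enantiomeric pair, giving 5 + 1 = 6 stereoisomers in total.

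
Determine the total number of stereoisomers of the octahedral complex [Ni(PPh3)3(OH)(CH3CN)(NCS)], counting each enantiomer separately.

5

In an octahedral complex each vertex has one trans partner and four cis neighbours.
Systematic placement gives 4 geometric isomers: PPh3 mer (3 arrangements); PPh3 fac (chiral).
One of these lacks any improper symmetry element and so occurs as an enantiomeric pair, giving 4 + 1 = 5 stereoisomers in total.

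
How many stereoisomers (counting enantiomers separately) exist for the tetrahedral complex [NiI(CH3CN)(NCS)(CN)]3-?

All four vertices of a tetrahedron are equivalent and mutually adjacent, so cis/trans isomerism cannot arise.
Only one geometric arrangement is possible; it has no improper symmetry element, so it exists as a pair of enantiomers (2 stereoisomers).

2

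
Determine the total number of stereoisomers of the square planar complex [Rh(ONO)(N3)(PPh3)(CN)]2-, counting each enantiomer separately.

3

A square has two trans pairs of vertices; adjacent vertices are cis.
There are 3 geometric isomers: (CN/ONO trans, N3/PPh3 trans); (CN/PPh3 trans, N3/ONO trans); (CN/N3 trans, ONO/PPh3 trans).
Each arrangement has an internal mirror plane or centre of symmetry, so none is chiral.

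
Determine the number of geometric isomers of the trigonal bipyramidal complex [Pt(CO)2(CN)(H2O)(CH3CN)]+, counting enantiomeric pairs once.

In a trigonal bipyramid the two axial positions differ from the three equatorial ones.
Systematic enumeration (placing each ligand type in turn and discarding arrangements equivalent by rotation or reflection) gives 7 geometric isomers.

7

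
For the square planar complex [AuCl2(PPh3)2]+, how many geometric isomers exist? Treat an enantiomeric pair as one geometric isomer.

2

In a square planar complex each vertex has one trans partner and two cis neighbours.
There are 2 geometric isomers: Cl cis; Cl trans.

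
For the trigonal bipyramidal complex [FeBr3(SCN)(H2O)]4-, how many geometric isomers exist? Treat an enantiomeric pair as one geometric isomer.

4

A trigonal bipyramid has two axial and three equatorial sites, which are chemically inequivalent.
The distinct arrangements are (4 in all): SCN equatorial, H2O equatorial; SCN equatorial, H2O axial; SCN axial, H2O equatorial; SCN axial, H2O axial.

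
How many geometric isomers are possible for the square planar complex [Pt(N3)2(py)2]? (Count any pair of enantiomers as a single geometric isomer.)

2

In a square planar complex each vertex has one trans partner and two cis neighbours.
The distinct arrangements are (2 in all): N3 cis; N3 trans.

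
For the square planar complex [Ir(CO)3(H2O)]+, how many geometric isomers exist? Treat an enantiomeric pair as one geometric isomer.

In a square planar complex each vertex has one trans partner and two cis neighbours.
Only one geometric arrangement is possible.

1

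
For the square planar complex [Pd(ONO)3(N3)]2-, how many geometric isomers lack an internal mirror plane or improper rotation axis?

0

In a square planar complex each vertex has one trans partner and two cis neighbours.
Only one geometric arrangement is possible.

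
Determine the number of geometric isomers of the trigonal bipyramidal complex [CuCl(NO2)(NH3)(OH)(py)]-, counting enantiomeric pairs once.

A trigonal bipyramid has two axial and three equatorial sites, which are chemically inequivalent.
Placing the ligands in turn and identifying arrangements related by rotation or reflection leaves 10 distinct geometric isomers.

10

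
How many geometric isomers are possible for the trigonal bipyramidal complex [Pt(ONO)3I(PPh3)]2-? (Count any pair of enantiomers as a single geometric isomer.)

4

A trigonal bipyramid has two axial and three equatorial sites, which are chemically inequivalent.
There are 4 geometric isomers: I axial, PPh3 equatorial; I axial, PPh3 axial; I equatorial, PPh3 equatorial; I equatorial, PPh3 axial.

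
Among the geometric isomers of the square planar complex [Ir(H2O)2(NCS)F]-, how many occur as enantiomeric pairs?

There are 2 geometric isomers: H2O cis; H2O trans.
Each arrangement has an internal mirror plane or centre of symmetry, so none is chiral.

0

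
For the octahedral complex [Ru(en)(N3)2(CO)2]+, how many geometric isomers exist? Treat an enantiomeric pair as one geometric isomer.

3

Each en is bidentate and must span two cis positions.
Systematic placement gives 3 geometric isomers: N3 cis, CO trans; N3 cis, CO cis (chiral); N3 trans, CO cis.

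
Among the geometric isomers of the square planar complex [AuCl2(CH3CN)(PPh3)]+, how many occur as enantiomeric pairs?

In a square planar complex each vertex has one trans partner and two cis neighbours.
There are 2 geometric isomers: Cl cis; Cl trans.
Each arrangement has an internal mirror plane or centre of symmetry, so none is chiral.

0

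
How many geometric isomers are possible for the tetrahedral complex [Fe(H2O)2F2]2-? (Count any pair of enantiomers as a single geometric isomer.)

Only one geometric arrangement is possible.

1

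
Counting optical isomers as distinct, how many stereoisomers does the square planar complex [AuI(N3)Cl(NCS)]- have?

3

A square has two trans pairs of vertices; adjacent vertices are cis.
The distinct arrangements are (3 in all): (Cl/N3 trans, I/NCS trans); (Cl/NCS trans, I/N3 trans); (Cl/I trans, N3/NCS trans).
Each arrangement has an internal mirror plane or centre of symmetry, so none is chiral.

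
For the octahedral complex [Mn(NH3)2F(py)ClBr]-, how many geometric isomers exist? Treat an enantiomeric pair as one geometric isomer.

9

In an octahedral complex each vertex has one trans partner and four cis neighbours.
Exhaustive case analysis gives 9 geometric isomers.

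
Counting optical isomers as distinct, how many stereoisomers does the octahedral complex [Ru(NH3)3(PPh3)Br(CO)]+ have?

5

The six octahedral sites form three mutually perpendicular trans pairs.
Systematic placement gives 4 geometric isomers: NH3 mer (3 arrangements); NH3 fac (chiral).
One of these lacks any improper symmetry element and so occurs as an enantiomeric pair, giving 4 + 1 = 5 stereoisomers in total.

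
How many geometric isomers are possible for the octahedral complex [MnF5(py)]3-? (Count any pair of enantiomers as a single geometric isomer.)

In an octahedral complex each vertex has one trans partner and four cis neighbours.
Only one geometric arrangement is possible.

1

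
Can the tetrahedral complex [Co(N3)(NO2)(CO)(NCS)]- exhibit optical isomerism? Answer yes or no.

yes

All four vertices of a tetrahedron are equivalent and mutually adjacent, so cis/trans isomerism cannot arise.
Only one geometric arrangement is possible; it has no improper symmetry element, so it exists as a pair of enantiomers (2 stereoisomers).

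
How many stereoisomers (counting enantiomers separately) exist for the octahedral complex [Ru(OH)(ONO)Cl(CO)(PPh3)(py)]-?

The six octahedral sites form three mutually perpendicular trans pairs.
Placing the ligands in turn and identifying arrangements related by rotation or reflection leaves 15 distinct geometric isomers.
Of these, 15 lack any improper symmetry element and so occur as enantiomeric pairs, giving 15 + 15 = 30 stereoisomers in total.

30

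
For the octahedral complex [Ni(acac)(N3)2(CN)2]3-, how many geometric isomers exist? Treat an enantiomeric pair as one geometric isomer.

The six octahedral sites form three mutually perpendicular trans pairs.
Each acac is bidentate and must span two cis positions.
The distinct arrangements are (3 in all): N3 cis, CN trans; N3 cis, CN cis (chiral); N3 trans, CN cis.

3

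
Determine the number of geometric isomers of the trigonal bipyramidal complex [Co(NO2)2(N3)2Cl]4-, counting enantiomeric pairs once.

5

In a trigonal bipyramid the two axial positions differ from the three equatorial ones.
Placing the ligands in turn and identifying arrangements related by rotation or reflection leaves 5 distinct geometric isomers.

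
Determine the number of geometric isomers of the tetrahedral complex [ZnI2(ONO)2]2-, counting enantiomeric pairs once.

Only one geometric arrangement is possible.

1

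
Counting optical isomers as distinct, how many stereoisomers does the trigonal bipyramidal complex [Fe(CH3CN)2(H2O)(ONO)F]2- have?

10

A trigonal bipyramid has two axial and three equatorial sites, which are chemically inequivalent.
Exhaustive case analysis gives 7 geometric isomers.
Of these, 3 lack any improper symmetry element and so occur as enantiomeric pairs, giving 7 + 3 = 10 stereoisomers in total.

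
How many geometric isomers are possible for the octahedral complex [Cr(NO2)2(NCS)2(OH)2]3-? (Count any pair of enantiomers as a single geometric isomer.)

5

The six octahedral sites form three mutually perpendicular trans pairs.
The distinct arrangements are (5 in all): NO2 trans, NCS trans, OH trans; NO2 cis, NCS trans, OH cis; NO2 cis, NCS cis, OH trans; NO2 cis, NCS cis, OH cis (chiral); NO2 trans, NCS cis, OH cis.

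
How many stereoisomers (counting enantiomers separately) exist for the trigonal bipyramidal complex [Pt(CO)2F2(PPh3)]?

In a trigonal bipyramid the two axial positions differ from the three equatorial ones.
Systematic enumeration (placing each ligand type in turn and discarding arrangements equivalent by rotation or reflection) gives 5 geometric isomers.
One of these lacks any improper symmetry element and so occurs as an enantiomeric pair, giving 5 + 1 = 6 stereoisomers in total.

6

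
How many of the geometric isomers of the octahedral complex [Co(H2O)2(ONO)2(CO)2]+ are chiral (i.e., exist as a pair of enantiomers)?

1

The six octahedral sites form three mutually perpendicular trans pairs.
The distinct arrangements are (5 in all): H2O trans, ONO trans, CO trans; H2O cis, ONO cis, CO trans; H2O cis, ONO trans, CO cis; H2O cis, ONO cis, CO cis (chiral); H2O trans, ONO cis, CO cis.
One of these lacks any improper symmetry element and so occurs as an enantiomeric pair, giving 5 + 1 = 6 stereoisomers in total.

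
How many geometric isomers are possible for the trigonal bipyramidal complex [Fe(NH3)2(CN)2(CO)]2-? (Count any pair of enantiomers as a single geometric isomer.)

5

Placing the ligands in turn and identifying arrangements related by rotation or reflection leaves 5 distinct geometric isomers.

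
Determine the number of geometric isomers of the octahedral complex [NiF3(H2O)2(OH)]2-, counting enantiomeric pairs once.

3

The distinct arrangements are (3 in all): F mer, H2O cis; F mer, H2O trans; F fac, H2O cis.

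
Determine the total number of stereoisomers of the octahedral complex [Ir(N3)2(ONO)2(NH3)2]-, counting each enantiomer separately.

The six octahedral sites form three mutually perpendicular trans pairs.
There are 5 geometric isomers: N3 trans, ONO trans, NH3 trans; N3 trans, ONO cis, NH3 cis; N3 cis, ONO trans, NH3 cis; N3 cis, ONO cis, NH3 cis (chiral); N3 cis, ONO cis, NH3 trans.
One of these lacks any improper symmetry element and so occurs as an enantiomeric pair, giving 5 + 1 = 6 stereoisomers in total.

6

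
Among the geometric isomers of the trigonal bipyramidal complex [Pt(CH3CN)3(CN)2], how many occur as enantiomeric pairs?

0

In a trigonal bipyramid the two axial positions differ from the three equatorial ones.
There are 3 geometric isomers: CN both equatorial; CN one axial, one equatorial; CN both axial.
Each arrangement has an internal mirror plane or centre of symmetry, so none is chiral.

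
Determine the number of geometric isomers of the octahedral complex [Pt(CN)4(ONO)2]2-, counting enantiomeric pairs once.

2

The six octahedral sites form three mutually perpendicular trans pairs.
Systematic placement gives 2 geometric isomers: ONO trans; ONO cis.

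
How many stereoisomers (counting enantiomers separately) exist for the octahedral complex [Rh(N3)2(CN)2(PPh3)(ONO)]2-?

Systematic placement gives 6 geometric isomers: N3 trans, CN trans; N3 cis, CN trans; N3 cis, CN cis (3 arrangements, 2 chiral); N3 trans, CN cis.
Of these, 2 lack any improper symmetry element and so occur as enantiomeric pairs, giving 6 + 2 = 8 stereoisomers in total.

8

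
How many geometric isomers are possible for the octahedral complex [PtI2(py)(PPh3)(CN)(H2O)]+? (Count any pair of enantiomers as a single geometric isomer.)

9

In an octahedral complex each vertex has one trans partner and four cis neighbours.
Systematic enumeration (placing each ligand type in turn and discarding arrangements equivalent by rotation or reflection) gives 9 geometric isomers.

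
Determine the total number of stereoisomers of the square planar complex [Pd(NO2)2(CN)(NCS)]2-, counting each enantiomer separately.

In a square planar complex each vertex has one trans partner and two cis neighbours.
Working through the distinct placements yields 2 geometric isomers: NO2 cis; NO2 trans.
Each arrangement has an internal mirror plane or centre of symmetry, so none is chiral.

2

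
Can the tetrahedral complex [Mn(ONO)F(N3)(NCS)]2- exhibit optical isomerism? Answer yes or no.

In a tetrahedral complex all four positions are equivalent and every pair of ligands is adjacent — there is no cis/trans distinction.
Only one geometric arrangement is possible; it has no improper symmetry element, so it exists as a pair of enantiomers (2 stereoisomers).

yes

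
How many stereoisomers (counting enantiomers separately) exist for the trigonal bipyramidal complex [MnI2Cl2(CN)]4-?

6

In a trigonal bipyramid the two axial positions differ from the three equatorial ones.
Systematic enumeration (placing each ligand type in turn and discarding arrangements equivalent by rotation or reflection) gives 5 geometric isomers.
One of these lacks any improper symmetry element and so occurs as an enantiomeric pair, giving 5 + 1 = 6 stereoisomers in total.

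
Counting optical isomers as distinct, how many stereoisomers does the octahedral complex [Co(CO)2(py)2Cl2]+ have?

6

The six octahedral sites form three mutually perpendicular trans pairs.
There are 5 geometric isomers: CO trans, py trans, Cl trans; CO trans, py cis, Cl cis; CO cis, py trans, Cl cis; CO cis, py cis, Cl cis (chiral); CO cis, py cis, Cl trans.
One of these lacks any improper symmetry element and so occurs as an enantiomeric pair, giving 5 + 1 = 6 stereoisomers in total.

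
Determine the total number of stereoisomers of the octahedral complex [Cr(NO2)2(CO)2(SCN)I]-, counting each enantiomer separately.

8

An octahedron has six vertices in three trans pairs; every non-trans pair is cis.
Working through the distinct placements yields 6 geometric isomers: NO2 cis, CO trans; NO2 trans, CO trans; NO2 cis, CO cis (3 arrangements, 2 chiral); NO2 trans, CO cis.
Of these, 2 lack any improper symmetry element and so occur as enantiomeric pairs, giving 6 + 2 = 8 stereoisomers in total.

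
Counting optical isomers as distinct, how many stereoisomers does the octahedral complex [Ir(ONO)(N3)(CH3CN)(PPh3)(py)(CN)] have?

30

An octahedron has six vertices in three trans pairs; every non-trans pair is cis.
Placing the ligands in turn and identifying arrangements related by rotation or reflection leaves 15 distinct geometric isomers.
Of these, 15 lack any improper symmetry element and so occur as enantiomeric pairs, giving 15 + 15 = 30 stereoisomers in total.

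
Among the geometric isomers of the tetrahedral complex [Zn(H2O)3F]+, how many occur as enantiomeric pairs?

0

All four vertices of a tetrahedron are equivalent and mutually adjacent, so cis/trans isomerism cannot arise.
Only one geometric arrangement is possible.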